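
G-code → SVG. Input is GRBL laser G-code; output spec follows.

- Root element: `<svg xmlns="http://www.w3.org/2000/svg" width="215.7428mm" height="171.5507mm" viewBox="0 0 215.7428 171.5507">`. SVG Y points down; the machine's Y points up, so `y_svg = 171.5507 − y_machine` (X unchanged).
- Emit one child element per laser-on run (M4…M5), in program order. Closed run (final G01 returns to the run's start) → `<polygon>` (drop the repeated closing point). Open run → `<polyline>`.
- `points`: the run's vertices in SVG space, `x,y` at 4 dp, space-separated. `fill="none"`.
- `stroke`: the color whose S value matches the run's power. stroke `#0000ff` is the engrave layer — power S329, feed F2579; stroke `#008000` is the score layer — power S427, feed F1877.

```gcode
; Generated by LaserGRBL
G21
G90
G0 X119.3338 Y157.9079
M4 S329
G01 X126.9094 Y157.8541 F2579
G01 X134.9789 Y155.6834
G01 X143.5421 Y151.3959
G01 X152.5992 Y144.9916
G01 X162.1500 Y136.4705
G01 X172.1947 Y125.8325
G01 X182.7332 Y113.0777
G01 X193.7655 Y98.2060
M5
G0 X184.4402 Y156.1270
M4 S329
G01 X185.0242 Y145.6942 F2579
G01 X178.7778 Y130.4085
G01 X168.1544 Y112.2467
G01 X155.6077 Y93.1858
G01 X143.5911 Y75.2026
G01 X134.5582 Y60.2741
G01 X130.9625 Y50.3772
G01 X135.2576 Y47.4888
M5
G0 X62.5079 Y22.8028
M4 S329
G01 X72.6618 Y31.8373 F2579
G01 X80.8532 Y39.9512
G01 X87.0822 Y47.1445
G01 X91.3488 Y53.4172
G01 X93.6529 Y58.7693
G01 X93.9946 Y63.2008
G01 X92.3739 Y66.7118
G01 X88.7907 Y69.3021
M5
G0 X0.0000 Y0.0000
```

<svg xmlns="http://www.w3.org/2000/svg" width="215.7428mm" height="171.5507mm" viewBox="0 0 215.7428 171.5507">
  <polyline points="119.3338,13.6428 126.9094,13.6966 134.9789,15.8673 143.5421,20.1548 152.5992,26.5591 162.1500,35.0802 172.1947,45.7182 182.7332,58.4730 193.7655,73.3447" fill="none" stroke="#0000ff"/>
  <polyline points="184.4402,15.4237 185.0242,25.8565 178.7778,41.1422 168.1544,59.3040 155.6077,78.3649 143.5911,96.3481 134.5582,111.2766 130.9625,121.1735 135.2576,124.0619" fill="none" stroke="#0000ff"/>
  <polyline points="62.5079,148.7479 72.6618,139.7134 80.8532,131.5995 87.0822,124.4062 91.3488,118.1335 93.6529,112.7814 93.9946,108.3499 92.3739,104.8389 88.7907,102.2486" fill="none" stroke="#0000ff"/>
</svg>

y_svg = 171.5507 − y_m. Every run uses S329, so all elements get stroke `#0000ff` (engrave).

[1] open run; points: 119.3338,13.6428 126.9094,13.6966 134.9789,15.8673 143.5421,20.1548 152.5992,26.5591 162.1500,35.0802 172.1947,45.7182 182.7332,58.4730 193.7655,73.3447

[2] open run; points: 184.4402,15.4237 185.0242,25.8565 178.7778,41.1422 168.1544,59.3040 155.6077,78.3649 143.5911,96.3481 134.5582,111.2766 130.9625,121.1735 135.2576,124.0619

[3] open run; points: 62.5079,148.7479 72.6618,139.7134 80.8532,131.5995 87.0822,124.4062 91.3488,118.1335 93.6529,112.7814 93.9946,108.3499 92.3739,104.8389 88.7907,102.2486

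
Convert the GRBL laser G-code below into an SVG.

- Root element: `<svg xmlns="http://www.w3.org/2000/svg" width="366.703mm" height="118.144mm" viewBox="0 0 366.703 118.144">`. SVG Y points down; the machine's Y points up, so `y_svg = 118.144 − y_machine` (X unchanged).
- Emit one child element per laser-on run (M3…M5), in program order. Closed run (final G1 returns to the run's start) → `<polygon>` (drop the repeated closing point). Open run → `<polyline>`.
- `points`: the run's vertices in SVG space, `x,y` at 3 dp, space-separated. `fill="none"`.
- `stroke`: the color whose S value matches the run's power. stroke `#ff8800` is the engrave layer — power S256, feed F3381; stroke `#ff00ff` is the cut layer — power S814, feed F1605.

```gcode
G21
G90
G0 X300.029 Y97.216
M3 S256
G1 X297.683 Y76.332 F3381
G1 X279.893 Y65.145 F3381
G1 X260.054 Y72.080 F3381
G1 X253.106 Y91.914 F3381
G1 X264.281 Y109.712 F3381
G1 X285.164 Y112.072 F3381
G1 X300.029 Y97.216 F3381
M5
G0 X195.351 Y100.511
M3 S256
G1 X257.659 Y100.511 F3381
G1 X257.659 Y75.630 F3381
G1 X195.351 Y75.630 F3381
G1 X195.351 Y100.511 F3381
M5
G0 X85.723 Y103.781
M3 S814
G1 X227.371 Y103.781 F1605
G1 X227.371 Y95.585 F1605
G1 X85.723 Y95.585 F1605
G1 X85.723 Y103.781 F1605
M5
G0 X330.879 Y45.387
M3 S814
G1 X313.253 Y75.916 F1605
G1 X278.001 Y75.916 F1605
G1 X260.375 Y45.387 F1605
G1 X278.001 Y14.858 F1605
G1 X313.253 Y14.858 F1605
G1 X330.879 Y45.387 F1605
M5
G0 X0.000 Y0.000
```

<svg xmlns="http://www.w3.org/2000/svg" width="366.703mm" height="118.144mm" viewBox="0 0 366.703 118.144">
  <polygon points="300.029,20.928 297.683,41.812 279.893,52.999 260.054,46.064 253.106,26.230 264.281,8.432 285.164,6.072" fill="none" stroke="#ff8800"/>
  <polygon points="195.351,17.633 257.659,17.633 257.659,42.514 195.351,42.514" fill="none" stroke="#ff8800"/>
  <polygon points="85.723,14.363 227.371,14.363 227.371,22.559 85.723,22.559" fill="none" stroke="#ff00ff"/>
  <polygon points="330.879,72.757 313.253,42.228 278.001,42.228 260.375,72.757 278.001,103.286 313.253,103.286" fill="none" stroke="#ff00ff"/>
</svg>

y_svg = 118.144 − y_m.

[1] S256→`#ff8800` (engrave); closed run; points: 300.029,20.928 297.683,41.812 279.893,52.999 260.054,46.064 253.106,26.230 264.281,8.432 285.164,6.072

[2] S256→`#ff8800` (engrave); closed run; points: 195.351,17.633 257.659,17.633 257.659,42.514 195.351,42.514

[3] S814→`#ff00ff` (cut); closed run; points: 85.723,14.363 227.371,14.363 227.371,22.559 85.723,22.559

[4] S814→`#ff00ff` (cut); closed run; points: 330.879,72.757 313.253,42.228 278.001,42.228 260.375,72.757 278.001,103.286 313.253,103.286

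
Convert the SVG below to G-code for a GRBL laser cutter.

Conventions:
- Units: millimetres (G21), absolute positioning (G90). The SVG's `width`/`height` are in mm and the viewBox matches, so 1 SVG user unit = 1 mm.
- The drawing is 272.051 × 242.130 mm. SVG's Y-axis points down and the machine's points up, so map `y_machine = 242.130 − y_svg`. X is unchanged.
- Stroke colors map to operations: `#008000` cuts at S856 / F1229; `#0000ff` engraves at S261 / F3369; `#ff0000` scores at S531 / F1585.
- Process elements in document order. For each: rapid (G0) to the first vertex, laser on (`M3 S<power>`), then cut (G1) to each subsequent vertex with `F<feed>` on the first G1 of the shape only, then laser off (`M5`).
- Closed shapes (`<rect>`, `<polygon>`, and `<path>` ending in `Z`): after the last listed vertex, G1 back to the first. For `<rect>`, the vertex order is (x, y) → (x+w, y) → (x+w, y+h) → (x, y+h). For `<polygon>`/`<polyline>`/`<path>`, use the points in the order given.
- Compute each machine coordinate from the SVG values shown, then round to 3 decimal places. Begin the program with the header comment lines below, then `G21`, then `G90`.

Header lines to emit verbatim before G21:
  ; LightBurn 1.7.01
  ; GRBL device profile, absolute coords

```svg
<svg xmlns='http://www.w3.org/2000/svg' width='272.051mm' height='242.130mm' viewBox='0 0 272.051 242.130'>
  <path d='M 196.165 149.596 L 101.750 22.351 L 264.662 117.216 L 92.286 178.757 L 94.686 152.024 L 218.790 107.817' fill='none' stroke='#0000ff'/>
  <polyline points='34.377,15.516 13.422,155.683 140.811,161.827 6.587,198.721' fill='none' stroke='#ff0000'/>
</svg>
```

1 u = 1 mm; y_m = 242.130 − y.

[1] `<path>` open polyline, #0000ff→engrave S261 F3369: (196.165,92.534) → (101.750,219.779) → (264.662,124.914) → (92.286,63.373) → (94.686,90.106) → (218.790,134.313)

[2] `<polyline>` open polyline, #ff0000→score S531 F1585: (34.377,226.614) → (13.422,86.447) → (140.811,80.303) → (6.587,43.409)

; LightBurn 1.7.01
; GRBL device profile, absolute coords
G21
G90
G0 X196.165 Y92.534
M3 S261
G1 X101.750 Y219.779 F3369
G1 X264.662 Y124.914
G1 X92.286 Y63.373
G1 X94.686 Y90.106
G1 X218.790 Y134.313
M5
G0 X34.377 Y226.614
M3 S531
G1 X13.422 Y86.447 F1585
G1 X140.811 Y80.303
G1 X6.587 Y43.409
M5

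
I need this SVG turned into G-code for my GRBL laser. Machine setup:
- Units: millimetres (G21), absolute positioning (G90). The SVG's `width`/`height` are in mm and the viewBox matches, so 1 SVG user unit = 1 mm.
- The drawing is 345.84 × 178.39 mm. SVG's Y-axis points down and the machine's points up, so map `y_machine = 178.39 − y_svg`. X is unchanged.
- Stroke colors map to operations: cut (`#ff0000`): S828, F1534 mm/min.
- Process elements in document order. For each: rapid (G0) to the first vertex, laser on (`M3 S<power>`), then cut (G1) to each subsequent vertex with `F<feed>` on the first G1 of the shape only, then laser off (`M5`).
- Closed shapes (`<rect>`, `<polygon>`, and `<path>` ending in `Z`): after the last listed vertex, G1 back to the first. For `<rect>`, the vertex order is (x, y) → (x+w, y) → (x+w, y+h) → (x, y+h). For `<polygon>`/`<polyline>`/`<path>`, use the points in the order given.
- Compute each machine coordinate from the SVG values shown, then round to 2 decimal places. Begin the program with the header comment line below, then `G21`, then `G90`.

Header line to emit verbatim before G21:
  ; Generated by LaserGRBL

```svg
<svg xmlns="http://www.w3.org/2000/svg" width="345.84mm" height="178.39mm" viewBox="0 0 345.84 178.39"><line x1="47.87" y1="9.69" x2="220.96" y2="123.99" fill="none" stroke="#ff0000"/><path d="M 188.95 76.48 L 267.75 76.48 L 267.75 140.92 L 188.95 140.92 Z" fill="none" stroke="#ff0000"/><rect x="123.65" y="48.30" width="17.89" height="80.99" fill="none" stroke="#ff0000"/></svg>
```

; Generated by LaserGRBL
G21
G90
G0 X47.87 Y168.70
M3 S828
G1 X220.96 Y54.40 F1534
M5
G0 X188.95 Y101.91
M3 S828
G1 X267.75 Y101.91 F1534
G1 X267.75 Y37.47
G1 X188.95 Y37.47
G1 X188.95 Y101.91
M5
G0 X123.65 Y130.09
M3 S828
G1 X141.54 Y130.09 F1534
G1 X141.54 Y49.10
G1 X123.65 Y49.10
G1 X123.65 Y130.09
M5

viewBox `0 0 345.84 178.39` with mm width/height → 1 unit = 1 mm. Flip: y_m = 178.39 − y_svg.

**Shape 1** — `<line>` line segment, stroke `#ff0000` → cut (S828, F1534). Machine vertices: (47.87,168.70) → (220.96,54.40). Open path.

**Shape 2** — `<path>` rectangle, stroke `#ff0000` → cut (S828, F1534). Machine vertices: (188.95,101.91) → (267.75,101.91) → (267.75,37.47) → (188.95,37.47) → (188.95,101.91). Closed: final G1 returns to the first vertex.

**Shape 3** — `<rect>` rectangle, stroke `#ff0000` → cut (S828, F1534). Machine vertices: (123.65,130.09) → (141.54,130.09) → (141.54,49.10) → (123.65,49.10) → (123.65,130.09). Closed: final G1 returns to the first vertex.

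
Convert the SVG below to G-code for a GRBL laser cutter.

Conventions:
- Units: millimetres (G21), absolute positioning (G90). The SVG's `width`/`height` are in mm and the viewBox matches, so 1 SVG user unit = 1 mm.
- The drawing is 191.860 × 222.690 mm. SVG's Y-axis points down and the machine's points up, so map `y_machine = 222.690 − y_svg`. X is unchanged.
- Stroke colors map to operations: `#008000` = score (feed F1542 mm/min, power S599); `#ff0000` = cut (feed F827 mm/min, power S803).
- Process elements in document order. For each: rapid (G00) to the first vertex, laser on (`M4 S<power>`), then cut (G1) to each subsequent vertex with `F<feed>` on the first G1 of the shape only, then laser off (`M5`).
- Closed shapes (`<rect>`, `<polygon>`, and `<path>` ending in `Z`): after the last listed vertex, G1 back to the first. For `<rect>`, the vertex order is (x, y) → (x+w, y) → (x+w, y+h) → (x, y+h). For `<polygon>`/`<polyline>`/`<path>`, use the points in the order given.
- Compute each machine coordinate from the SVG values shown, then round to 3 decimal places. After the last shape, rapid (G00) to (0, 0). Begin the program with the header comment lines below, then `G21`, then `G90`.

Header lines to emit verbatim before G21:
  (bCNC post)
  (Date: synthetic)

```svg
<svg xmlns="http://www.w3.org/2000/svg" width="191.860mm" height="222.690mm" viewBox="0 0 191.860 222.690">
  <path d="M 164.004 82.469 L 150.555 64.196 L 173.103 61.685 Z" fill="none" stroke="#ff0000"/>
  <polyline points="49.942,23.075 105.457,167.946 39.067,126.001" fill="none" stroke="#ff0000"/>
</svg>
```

viewBox `0 0 191.860 222.690` with mm width/height → 1 unit = 1 mm. Flip: y_m = 222.690 − y_svg.

**Shape 1** — `<path>` regular polygon, stroke `#ff0000` → cut (S803, F827). Machine vertices: (164.004,140.221) → (150.555,158.494) → (173.103,161.005) → (164.004,140.221). Closed: final G1 returns to the first vertex.

**Shape 2** — `<polyline>` open polyline, stroke `#ff0000` → cut (S803, F827). Machine vertices: (49.942,199.615) → (105.457,54.744) → (39.067,96.689). Open path.

(bCNC post)
(Date: synthetic)
G21
G90
G00 X164.004 Y140.221
M4 S803
G1 X150.555 Y158.494 F827
G1 X173.103 Y161.005
G1 X164.004 Y140.221
M5
G00 X49.942 Y199.615
M4 S803
G1 X105.457 Y54.744 F827
G1 X39.067 Y96.689
M5
G00 X0.000 Y0.000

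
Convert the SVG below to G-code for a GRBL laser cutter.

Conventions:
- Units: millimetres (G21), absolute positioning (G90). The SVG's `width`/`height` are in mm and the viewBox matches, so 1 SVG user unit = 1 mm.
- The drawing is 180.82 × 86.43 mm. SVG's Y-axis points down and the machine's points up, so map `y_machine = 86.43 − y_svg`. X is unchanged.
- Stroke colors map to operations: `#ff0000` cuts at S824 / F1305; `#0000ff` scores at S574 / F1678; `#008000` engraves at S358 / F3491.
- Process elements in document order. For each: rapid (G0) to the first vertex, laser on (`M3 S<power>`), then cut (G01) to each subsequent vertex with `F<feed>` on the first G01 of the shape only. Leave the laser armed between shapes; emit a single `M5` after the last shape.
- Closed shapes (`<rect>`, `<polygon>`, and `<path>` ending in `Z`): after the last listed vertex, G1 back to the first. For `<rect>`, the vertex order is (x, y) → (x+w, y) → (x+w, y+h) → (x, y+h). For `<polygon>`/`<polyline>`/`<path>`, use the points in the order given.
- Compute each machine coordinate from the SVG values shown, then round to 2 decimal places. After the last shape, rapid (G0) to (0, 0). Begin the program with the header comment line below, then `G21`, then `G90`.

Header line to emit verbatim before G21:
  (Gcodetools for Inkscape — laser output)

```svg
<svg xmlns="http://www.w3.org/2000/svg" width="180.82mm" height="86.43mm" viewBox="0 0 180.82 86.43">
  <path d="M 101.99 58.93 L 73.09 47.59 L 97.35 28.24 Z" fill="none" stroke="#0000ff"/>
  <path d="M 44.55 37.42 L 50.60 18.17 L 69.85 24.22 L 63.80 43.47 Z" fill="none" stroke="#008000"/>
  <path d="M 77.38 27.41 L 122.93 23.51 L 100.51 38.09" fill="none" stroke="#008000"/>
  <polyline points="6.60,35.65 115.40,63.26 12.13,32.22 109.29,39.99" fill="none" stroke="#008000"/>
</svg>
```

(Gcodetools for Inkscape — laser output)
G21
G90
G0 X101.99 Y27.50
M3 S574
G01 X73.09 Y38.84 F1678
G01 X97.35 Y58.19
G01 X101.99 Y27.50
G0 X44.55 Y49.01
M3 S358
G01 X50.60 Y68.26 F3491
G01 X69.85 Y62.21
G01 X63.80 Y42.96
G01 X44.55 Y49.01
G0 X77.38 Y59.02
M3 S358
G01 X122.93 Y62.92 F3491
G01 X100.51 Y48.34
G0 X6.60 Y50.78
M3 S358
G01 X115.40 Y23.17 F3491
G01 X12.13 Y54.21
G01 X109.29 Y46.44
M5
G0 X0.00 Y0.00

Since the viewBox matches the mm dimensions, user units are millimetres directly. The only transform is the Y-flip y_m = 86.43 − y_svg.

Shape 1 is a regular polygon drawn with `<path>`. Its stroke #0000ff means score at S574, F1678. After flipping Y the toolpath is (101.99,27.50) → (73.09,38.84) → (97.35,58.19) → (101.99,27.50), returning to the start.

Shape 2 is a regular polygon drawn with `<path>`. Its stroke #008000 means engrave at S358, F3491. After flipping Y the toolpath is (44.55,49.01) → (50.60,68.26) → (69.85,62.21) → (63.80,42.96) → (44.55,49.01), returning to the start.

Shape 3 is a open polyline drawn with `<path>`. Its stroke #008000 means engrave at S358, F3491. After flipping Y the toolpath is (77.38,59.02) → (122.93,62.92) → (100.51,48.34).

Shape 4 is a open polyline drawn with `<polyline>`. Its stroke #008000 means engrave at S358, F3491. After flipping Y the toolpath is (6.60,50.78) → (115.40,23.17) → (12.13,54.21) → (109.29,46.44).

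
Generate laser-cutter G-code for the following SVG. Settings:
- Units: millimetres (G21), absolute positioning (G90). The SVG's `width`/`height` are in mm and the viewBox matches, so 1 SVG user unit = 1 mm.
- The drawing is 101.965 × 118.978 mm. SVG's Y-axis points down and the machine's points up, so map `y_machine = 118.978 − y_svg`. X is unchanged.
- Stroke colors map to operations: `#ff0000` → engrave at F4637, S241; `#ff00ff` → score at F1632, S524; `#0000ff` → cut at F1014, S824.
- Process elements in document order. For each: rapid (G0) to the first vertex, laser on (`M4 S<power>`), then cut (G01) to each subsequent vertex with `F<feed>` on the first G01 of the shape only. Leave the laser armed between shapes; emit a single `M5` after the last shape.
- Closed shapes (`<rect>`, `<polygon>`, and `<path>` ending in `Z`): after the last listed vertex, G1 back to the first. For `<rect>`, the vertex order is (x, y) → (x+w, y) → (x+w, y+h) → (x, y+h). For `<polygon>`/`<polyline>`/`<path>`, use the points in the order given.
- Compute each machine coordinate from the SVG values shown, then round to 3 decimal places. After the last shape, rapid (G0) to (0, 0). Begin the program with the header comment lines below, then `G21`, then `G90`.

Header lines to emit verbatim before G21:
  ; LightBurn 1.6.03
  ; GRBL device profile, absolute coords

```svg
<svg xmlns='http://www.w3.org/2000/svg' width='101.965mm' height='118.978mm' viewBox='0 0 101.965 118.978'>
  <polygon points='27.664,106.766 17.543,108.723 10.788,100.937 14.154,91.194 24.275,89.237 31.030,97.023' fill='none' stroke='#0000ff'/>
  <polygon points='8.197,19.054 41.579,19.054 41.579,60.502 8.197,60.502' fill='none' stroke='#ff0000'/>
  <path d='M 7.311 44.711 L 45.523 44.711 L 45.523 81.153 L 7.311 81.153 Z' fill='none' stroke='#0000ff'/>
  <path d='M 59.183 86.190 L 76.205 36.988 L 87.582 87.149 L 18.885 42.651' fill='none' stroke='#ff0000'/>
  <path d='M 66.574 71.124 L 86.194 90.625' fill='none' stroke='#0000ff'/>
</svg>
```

1 u = 1 mm; y_m = 118.978 − y.

[1] `<polygon>` regular polygon, #0000ff→cut S824 F1014: (27.664,12.212) → (17.543,10.255) → (10.788,18.041) → (14.154,27.784) → (24.275,29.741) → (31.030,21.955) → (27.664,12.212) (closed)

[2] `<polygon>` rectangle, #ff0000→engrave S241 F4637: (8.197,99.924) → (41.579,99.924) → (41.579,58.476) → (8.197,58.476) → (8.197,99.924) (closed)

[3] `<path>` rectangle, #0000ff→cut S824 F1014: (7.311,74.267) → (45.523,74.267) → (45.523,37.825) → (7.311,37.825) → (7.311,74.267) (closed)

[4] `<path>` open polyline, #ff0000→engrave S241 F4637: (59.183,32.788) → (76.205,81.990) → (87.582,31.829) → (18.885,76.327)

[5] `<path>` line segment, #0000ff→cut S824 F1014: (66.574,47.854) → (86.194,28.353)

; LightBurn 1.6.03
; GRBL device profile, absolute coords
G21
G90
G0 X27.664 Y12.212
M4 S824
G01 X17.543 Y10.255 F1014
G01 X10.788 Y18.041
G01 X14.154 Y27.784
G01 X24.275 Y29.741
G01 X31.030 Y21.955
G01 X27.664 Y12.212
G0 X8.197 Y99.924
M4 S241
G01 X41.579 Y99.924 F4637
G01 X41.579 Y58.476
G01 X8.197 Y58.476
G01 X8.197 Y99.924
G0 X7.311 Y74.267
M4 S824
G01 X45.523 Y74.267 F1014
G01 X45.523 Y37.825
G01 X7.311 Y37.825
G01 X7.311 Y74.267
G0 X59.183 Y32.788
M4 S241
G01 X76.205 Y81.990 F4637
G01 X87.582 Y31.829
G01 X18.885 Y76.327
G0 X66.574 Y47.854
M4 S824
G01 X86.194 Y28.353 F1014
M5
G0 X0.000 Y0.000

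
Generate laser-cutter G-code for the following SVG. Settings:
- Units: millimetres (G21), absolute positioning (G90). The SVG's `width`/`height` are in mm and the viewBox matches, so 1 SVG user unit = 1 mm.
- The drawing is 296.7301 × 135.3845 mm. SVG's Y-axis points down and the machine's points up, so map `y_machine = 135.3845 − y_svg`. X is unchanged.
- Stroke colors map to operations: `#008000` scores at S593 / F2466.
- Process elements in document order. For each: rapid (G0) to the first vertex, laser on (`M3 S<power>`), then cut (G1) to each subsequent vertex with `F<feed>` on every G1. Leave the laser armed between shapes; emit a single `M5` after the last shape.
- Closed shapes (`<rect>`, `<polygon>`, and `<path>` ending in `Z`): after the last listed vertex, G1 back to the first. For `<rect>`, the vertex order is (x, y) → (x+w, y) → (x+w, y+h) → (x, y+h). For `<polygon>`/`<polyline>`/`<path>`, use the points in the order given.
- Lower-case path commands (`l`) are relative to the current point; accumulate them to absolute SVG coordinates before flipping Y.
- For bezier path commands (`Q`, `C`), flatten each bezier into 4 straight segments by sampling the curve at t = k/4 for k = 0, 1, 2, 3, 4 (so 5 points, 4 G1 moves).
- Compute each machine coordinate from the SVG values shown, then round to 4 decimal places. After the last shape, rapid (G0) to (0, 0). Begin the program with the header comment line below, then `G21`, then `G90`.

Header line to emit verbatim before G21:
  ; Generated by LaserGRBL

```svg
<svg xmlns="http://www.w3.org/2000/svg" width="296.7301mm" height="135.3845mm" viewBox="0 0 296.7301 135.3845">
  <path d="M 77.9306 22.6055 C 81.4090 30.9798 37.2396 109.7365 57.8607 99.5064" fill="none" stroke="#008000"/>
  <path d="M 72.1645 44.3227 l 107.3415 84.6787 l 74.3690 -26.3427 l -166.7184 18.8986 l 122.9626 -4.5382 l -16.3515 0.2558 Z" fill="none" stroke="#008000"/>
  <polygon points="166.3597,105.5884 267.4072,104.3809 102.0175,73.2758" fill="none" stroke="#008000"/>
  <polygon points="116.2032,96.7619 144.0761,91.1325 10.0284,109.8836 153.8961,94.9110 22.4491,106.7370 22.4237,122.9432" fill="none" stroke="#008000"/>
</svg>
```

1 u = 1 mm; y_m = 135.3845 − y.

[1] `<path>` cubic bezier, #008000→score S593 F2466: (77.9306,112.7790) → (73.3623,95.7917) → (61.4671,67.3519) → (52.7862,42.4004) → (57.8607,35.8781)

[2] `<path>` closed polygon, #008000→score S593 F2466: (72.1645,91.0618) → (179.5060,6.3831) → (253.8750,32.7258) → (87.1566,13.8272) → (210.1192,18.3654) → (193.7677,18.1096) → (72.1645,91.0618) (closed)

[3] `<polygon>` closed polygon, #008000→score S593 F2466: (166.3597,29.7961) → (267.4072,31.0036) → (102.0175,62.1087) → (166.3597,29.7961) (closed)

[4] `<polygon>` closed polygon, #008000→score S593 F2466: (116.2032,38.6226) → (144.0761,44.2520) → (10.0284,25.5009) → (153.8961,40.4735) → (22.4491,28.6475) → (22.4237,12.4413) → (116.2032,38.6226) (closed)

; Generated by LaserGRBL
G21
G90
G0 X77.9306 Y112.7790
M3 S593
G1 X73.3623 Y95.7917 F2466
G1 X61.4671 Y67.3519 F2466
G1 X52.7862 Y42.4004 F2466
G1 X57.8607 Y35.8781 F2466
G0 X72.1645 Y91.0618
M3 S593
G1 X179.5060 Y6.3831 F2466
G1 X253.8750 Y32.7258 F2466
G1 X87.1566 Y13.8272 F2466
G1 X210.1192 Y18.3654 F2466
G1 X193.7677 Y18.1096 F2466
G1 X72.1645 Y91.0618 F2466
G0 X166.3597 Y29.7961
M3 S593
G1 X267.4072 Y31.0036 F2466
G1 X102.0175 Y62.1087 F2466
G1 X166.3597 Y29.7961 F2466
G0 X116.2032 Y38.6226
M3 S593
G1 X144.0761 Y44.2520 F2466
G1 X10.0284 Y25.5009 F2466
G1 X153.8961 Y40.4735 F2466
G1 X22.4491 Y28.6475 F2466
G1 X22.4237 Y12.4413 F2466
G1 X116.2032 Y38.6226 F2466
M5
G0 X0.0000 Y0.0000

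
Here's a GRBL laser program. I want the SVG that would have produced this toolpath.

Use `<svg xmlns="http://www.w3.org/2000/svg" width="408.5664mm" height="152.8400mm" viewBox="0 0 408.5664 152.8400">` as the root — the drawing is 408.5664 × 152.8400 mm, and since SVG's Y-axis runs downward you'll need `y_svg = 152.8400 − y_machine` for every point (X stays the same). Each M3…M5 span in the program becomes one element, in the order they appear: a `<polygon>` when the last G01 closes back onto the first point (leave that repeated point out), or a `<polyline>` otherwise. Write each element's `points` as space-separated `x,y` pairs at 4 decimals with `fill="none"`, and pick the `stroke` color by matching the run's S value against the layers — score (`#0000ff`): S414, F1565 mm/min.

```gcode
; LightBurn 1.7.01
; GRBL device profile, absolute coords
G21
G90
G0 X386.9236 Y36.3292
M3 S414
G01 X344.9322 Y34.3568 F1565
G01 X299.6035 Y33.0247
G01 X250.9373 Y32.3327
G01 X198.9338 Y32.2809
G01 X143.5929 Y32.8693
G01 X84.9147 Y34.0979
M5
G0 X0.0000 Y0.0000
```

Each laser-on run becomes one SVG element. Flip Y back into SVG space with y_svg = 152.8400 − y_machine. Every run uses S414, so all elements get stroke `#0000ff` (score).

Run 1: The run is open, so emit a `<polyline>` with points (Y-flipped): 386.9236,116.5108 344.9322,118.4832 299.6035,119.8153 250.9373,120.5073 198.9338,120.5591 143.5929,119.9707 84.9147,118.7421.

<svg xmlns="http://www.w3.org/2000/svg" width="408.5664mm" height="152.8400mm" viewBox="0 0 408.5664 152.8400">
  <polyline points="386.9236,116.5108 344.9322,118.4832 299.6035,119.8153 250.9373,120.5073 198.9338,120.5591 143.5929,119.9707 84.9147,118.7421" fill="none" stroke="#0000ff"/>
</svg>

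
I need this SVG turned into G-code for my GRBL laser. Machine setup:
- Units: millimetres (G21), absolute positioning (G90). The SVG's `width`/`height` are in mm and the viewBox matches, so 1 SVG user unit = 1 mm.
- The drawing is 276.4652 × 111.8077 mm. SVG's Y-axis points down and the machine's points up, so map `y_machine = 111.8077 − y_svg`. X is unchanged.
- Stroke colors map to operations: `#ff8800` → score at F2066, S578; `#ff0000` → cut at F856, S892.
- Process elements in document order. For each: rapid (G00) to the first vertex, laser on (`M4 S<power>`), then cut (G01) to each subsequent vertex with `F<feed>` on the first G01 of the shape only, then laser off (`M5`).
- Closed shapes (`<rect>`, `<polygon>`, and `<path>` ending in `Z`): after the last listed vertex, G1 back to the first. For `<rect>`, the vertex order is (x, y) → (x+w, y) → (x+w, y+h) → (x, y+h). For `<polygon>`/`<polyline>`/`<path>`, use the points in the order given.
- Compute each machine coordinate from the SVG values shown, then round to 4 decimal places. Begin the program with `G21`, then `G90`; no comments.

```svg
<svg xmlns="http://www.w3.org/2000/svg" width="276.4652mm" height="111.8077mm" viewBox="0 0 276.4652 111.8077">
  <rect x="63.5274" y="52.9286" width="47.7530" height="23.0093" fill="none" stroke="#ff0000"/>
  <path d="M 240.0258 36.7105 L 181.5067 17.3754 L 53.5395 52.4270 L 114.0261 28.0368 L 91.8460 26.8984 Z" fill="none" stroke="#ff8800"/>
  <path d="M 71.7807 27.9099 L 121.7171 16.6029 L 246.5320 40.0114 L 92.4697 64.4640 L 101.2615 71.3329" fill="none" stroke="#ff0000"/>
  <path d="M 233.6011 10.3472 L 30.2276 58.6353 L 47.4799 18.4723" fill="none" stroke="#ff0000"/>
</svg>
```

G21
G90
G00 X63.5274 Y58.8791
M4 S892
G01 X111.2804 Y58.8791 F856
G01 X111.2804 Y35.8698
G01 X63.5274 Y35.8698
G01 X63.5274 Y58.8791
M5
G00 X240.0258 Y75.0972
M4 S578
G01 X181.5067 Y94.4323 F2066
G01 X53.5395 Y59.3807
G01 X114.0261 Y83.7709
G01 X91.8460 Y84.9093
G01 X240.0258 Y75.0972
M5
G00 X71.7807 Y83.8978
M4 S892
G01 X121.7171 Y95.2048 F856
G01 X246.5320 Y71.7963
G01 X92.4697 Y47.3437
G01 X101.2615 Y40.4748
M5
G00 X233.6011 Y101.4605
M4 S892
G01 X30.2276 Y53.1724 F856
G01 X47.4799 Y93.3354
M5

viewBox `0 0 276.4652 111.8077` with mm width/height → 1 unit = 1 mm. Flip: y_m = 111.8077 − y_svg.

**Shape 1** — `<rect>` rectangle, stroke `#ff0000` → cut (S892, F856). Machine vertices: (63.5274,58.8791) → (111.2804,58.8791) → (111.2804,35.8698) → (63.5274,35.8698) → (63.5274,58.8791). Closed: final G1 returns to the first vertex.

**Shape 2** — `<path>` closed polygon, stroke `#ff8800` → score (S578, F2066). Machine vertices: (240.0258,75.0972) → (181.5067,94.4323) → (53.5395,59.3807) → (114.0261,83.7709) → (91.8460,84.9093) → (240.0258,75.0972). Closed: final G1 returns to the first vertex.

**Shape 3** — `<path>` open polyline, stroke `#ff0000` → cut (S892, F856). Machine vertices: (71.7807,83.8978) → (121.7171,95.2048) → (246.5320,71.7963) → (92.4697,47.3437) → (101.2615,40.4748). Open path.

**Shape 4** — `<path>` open polyline, stroke `#ff0000` → cut (S892, F856). Machine vertices: (233.6011,101.4605) → (30.2276,53.1724) → (47.4799,93.3354). Open path.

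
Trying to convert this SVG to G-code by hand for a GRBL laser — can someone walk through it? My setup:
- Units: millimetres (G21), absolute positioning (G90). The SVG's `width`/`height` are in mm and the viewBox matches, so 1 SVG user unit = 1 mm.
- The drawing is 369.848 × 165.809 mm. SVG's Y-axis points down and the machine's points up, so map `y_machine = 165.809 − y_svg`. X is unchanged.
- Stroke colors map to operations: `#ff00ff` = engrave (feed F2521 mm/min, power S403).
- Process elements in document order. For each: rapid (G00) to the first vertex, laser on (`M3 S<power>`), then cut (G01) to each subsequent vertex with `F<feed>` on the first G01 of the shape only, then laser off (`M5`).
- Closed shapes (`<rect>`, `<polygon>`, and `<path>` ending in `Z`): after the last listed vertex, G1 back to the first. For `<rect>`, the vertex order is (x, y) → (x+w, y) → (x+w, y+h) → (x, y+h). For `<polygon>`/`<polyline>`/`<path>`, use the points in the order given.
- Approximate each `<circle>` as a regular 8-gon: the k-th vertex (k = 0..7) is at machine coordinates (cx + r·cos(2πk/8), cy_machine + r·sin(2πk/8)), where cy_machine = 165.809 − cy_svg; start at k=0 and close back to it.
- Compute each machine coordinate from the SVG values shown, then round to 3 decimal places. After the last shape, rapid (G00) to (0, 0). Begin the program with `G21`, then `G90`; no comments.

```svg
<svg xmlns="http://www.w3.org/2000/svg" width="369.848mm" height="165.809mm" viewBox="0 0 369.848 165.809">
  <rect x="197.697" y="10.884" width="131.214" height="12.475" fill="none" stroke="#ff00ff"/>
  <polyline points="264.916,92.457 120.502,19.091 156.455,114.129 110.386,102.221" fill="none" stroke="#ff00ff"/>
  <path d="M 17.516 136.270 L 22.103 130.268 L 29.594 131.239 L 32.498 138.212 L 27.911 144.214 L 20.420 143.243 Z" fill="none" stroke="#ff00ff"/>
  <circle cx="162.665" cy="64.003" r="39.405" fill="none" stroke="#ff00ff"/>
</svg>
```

Since the viewBox matches the mm dimensions, user units are millimetres directly. The only transform is the Y-flip y_m = 165.809 − y_svg.

Shape 1 is a rectangle drawn with `<rect>`. Its stroke #ff00ff means engrave at S403, F2521. After flipping Y the toolpath is (197.697,154.925) → (328.911,154.925) → (328.911,142.450) → (197.697,142.450) → (197.697,154.925), returning to the start.

Shape 2 is a open polyline drawn with `<polyline>`. Its stroke #ff00ff means engrave at S403, F2521. After flipping Y the toolpath is (264.916,73.352) → (120.502,146.718) → (156.455,51.680) → (110.386,63.588).

Shape 3 is a regular polygon drawn with `<path>`. Its stroke #ff00ff means engrave at S403, F2521. After flipping Y the toolpath is (17.516,29.539) → (22.103,35.541) → (29.594,34.570) → (32.498,27.597) → (27.911,21.595) → (20.420,22.566) → (17.516,29.539), returning to the start.

Shape 4 is a circle drawn with `<circle>`. Its stroke #ff00ff means engrave at S403, F2521. After flipping Y the toolpath is (202.070,101.806) → (190.529,129.670) → (162.665,141.211) → (134.801,129.670) → (123.260,101.806) → (134.801,73.942) → (162.665,62.401) → (190.529,73.942) → (202.070,101.806), returning to the start.

G21
G90
G00 X197.697 Y154.925
M3 S403
G01 X328.911 Y154.925 F2521
G01 X328.911 Y142.450
G01 X197.697 Y142.450
G01 X197.697 Y154.925
M5
G00 X264.916 Y73.352
M3 S403
G01 X120.502 Y146.718 F2521
G01 X156.455 Y51.680
G01 X110.386 Y63.588
M5
G00 X17.516 Y29.539
M3 S403
G01 X22.103 Y35.541 F2521
G01 X29.594 Y34.570
G01 X32.498 Y27.597
G01 X27.911 Y21.595
G01 X20.420 Y22.566
G01 X17.516 Y29.539
M5
G00 X202.070 Y101.806
M3 S403
G01 X190.529 Y129.670 F2521
G01 X162.665 Y141.211
G01 X134.801 Y129.670
G01 X123.260 Y101.806
G01 X134.801 Y73.942
G01 X162.665 Y62.401
G01 X190.529 Y73.942
G01 X202.070 Y101.806
M5
G00 X0.000 Y0.000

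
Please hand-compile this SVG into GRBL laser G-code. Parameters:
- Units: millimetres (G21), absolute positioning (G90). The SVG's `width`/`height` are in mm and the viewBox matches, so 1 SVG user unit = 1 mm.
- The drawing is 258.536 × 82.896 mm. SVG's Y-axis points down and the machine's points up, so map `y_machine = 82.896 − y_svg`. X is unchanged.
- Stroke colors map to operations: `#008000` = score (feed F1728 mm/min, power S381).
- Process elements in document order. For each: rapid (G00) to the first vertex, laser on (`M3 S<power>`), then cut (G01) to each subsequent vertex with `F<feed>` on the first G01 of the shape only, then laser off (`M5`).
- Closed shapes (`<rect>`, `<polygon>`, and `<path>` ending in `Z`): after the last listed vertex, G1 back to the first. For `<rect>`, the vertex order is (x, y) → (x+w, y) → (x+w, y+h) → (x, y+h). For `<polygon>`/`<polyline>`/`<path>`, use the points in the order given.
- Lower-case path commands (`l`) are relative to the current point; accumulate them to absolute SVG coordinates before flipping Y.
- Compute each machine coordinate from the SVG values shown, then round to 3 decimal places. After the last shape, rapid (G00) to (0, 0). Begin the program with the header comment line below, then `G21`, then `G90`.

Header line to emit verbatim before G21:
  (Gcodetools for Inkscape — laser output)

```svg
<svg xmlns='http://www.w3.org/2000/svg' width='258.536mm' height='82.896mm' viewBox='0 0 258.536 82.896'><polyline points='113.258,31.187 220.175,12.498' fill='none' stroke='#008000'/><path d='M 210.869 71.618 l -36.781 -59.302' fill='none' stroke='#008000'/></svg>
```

(Gcodetools for Inkscape — laser output)
G21
G90
G00 X113.258 Y51.709
M3 S381
G01 X220.175 Y70.398 F1728
M5
G00 X210.869 Y11.278
M3 S381
G01 X174.088 Y70.580 F1728
M5
G00 X0.000 Y0.000

viewBox `0 0 258.536 82.896` with mm width/height → 1 unit = 1 mm. Flip: y_m = 82.896 − y_svg.

**Shape 1** — `<polyline>` line segment, stroke `#008000` → score (S381, F1728). Machine vertices: (113.258,51.709) → (220.175,70.398). Open path.

**Shape 2** — `<path>` line segment, stroke `#008000` → score (S381, F1728). Machine vertices: (210.869,11.278) → (174.088,70.580). Open path.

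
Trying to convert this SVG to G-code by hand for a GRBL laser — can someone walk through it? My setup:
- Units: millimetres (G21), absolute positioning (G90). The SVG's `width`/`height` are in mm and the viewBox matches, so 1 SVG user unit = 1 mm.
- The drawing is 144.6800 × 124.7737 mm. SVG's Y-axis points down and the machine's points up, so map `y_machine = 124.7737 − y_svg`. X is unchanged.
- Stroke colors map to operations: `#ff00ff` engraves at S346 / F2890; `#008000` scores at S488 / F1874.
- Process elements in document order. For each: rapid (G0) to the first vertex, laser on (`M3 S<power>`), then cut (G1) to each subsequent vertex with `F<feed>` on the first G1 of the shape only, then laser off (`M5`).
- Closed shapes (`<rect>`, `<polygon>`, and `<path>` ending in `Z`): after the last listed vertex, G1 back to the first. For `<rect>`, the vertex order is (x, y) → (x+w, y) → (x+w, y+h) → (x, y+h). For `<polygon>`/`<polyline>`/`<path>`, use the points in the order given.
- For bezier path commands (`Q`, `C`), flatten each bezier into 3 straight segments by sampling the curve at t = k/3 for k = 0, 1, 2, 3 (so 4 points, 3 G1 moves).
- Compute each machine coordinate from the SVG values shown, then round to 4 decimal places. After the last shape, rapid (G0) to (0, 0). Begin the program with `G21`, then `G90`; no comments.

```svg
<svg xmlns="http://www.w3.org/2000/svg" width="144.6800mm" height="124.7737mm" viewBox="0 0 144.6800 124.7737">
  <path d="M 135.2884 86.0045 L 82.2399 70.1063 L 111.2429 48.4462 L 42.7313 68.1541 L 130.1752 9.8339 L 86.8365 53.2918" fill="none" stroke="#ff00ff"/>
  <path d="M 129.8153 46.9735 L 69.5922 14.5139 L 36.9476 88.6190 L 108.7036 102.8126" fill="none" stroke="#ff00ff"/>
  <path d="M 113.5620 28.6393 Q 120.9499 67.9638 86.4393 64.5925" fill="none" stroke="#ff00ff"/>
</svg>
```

G21
G90
G0 X135.2884 Y38.7692
M3 S346
G1 X82.2399 Y54.6674 F2890
G1 X111.2429 Y76.3275
G1 X42.7313 Y56.6196
G1 X130.1752 Y114.9398
G1 X86.8365 Y71.4819
M5
G0 X129.8153 Y77.8002
M3 S346
G1 X69.5922 Y110.2598 F2890
G1 X36.9476 Y36.1547
G1 X108.7036 Y21.9611
M5
G0 X113.5620 Y96.1344
M3 S346
G1 X113.8319 Y74.6620 F2890
G1 X104.7910 Y62.6776
G1 X86.4393 Y60.1812
M5
G0 X0.0000 Y0.0000

Since the viewBox matches the mm dimensions, user units are millimetres directly. The only transform is the Y-flip y_m = 124.7737 − y_svg.

Shape 1 is a open polyline drawn with `<path>`. Its stroke #ff00ff means engrave at S346, F2890. After flipping Y the toolpath is (135.2884,38.7692) → (82.2399,54.6674) → (111.2429,76.3275) → (42.7313,56.6196) → (130.1752,114.9398) → (86.8365,71.4819).

Shape 2 is a open polyline drawn with `<path>`. Its stroke #ff00ff means engrave at S346, F2890. After flipping Y the toolpath is (129.8153,77.8002) → (69.5922,110.2598) → (36.9476,36.1547) → (108.7036,21.9611).

Shape 3 is a quadratic bezier drawn with `<path>`. Its stroke #ff00ff means engrave at S346, F2890. After flipping Y the toolpath is (113.5620,96.1344) → (113.8319,74.6620) → (104.7910,62.6776) → (86.4393,60.1812).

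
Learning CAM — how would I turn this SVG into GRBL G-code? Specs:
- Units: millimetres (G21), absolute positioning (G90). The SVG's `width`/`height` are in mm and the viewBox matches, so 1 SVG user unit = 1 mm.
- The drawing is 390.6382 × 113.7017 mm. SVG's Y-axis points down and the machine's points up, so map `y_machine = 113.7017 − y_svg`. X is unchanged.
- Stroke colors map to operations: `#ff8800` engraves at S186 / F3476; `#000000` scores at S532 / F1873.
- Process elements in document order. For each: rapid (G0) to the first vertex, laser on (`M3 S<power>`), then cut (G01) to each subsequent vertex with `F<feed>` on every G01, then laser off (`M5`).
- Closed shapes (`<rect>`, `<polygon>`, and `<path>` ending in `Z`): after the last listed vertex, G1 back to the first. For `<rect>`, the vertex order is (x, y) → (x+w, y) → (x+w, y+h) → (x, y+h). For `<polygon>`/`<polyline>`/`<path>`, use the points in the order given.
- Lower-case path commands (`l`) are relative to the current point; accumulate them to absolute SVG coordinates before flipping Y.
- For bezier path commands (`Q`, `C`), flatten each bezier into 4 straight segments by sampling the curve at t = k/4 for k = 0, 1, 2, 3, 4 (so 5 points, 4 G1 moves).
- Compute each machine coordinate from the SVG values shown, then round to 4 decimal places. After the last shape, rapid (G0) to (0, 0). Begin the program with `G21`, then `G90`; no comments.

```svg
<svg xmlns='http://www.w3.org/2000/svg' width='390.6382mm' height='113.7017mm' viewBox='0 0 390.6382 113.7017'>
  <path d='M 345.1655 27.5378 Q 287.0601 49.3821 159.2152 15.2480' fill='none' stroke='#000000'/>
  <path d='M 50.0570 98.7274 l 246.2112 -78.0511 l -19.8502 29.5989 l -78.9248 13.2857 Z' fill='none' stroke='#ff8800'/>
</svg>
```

G21
G90
G0 X345.1655 Y86.1639
M3 S532
G01 X311.7541 Y78.7404 F1873
G01 X269.6252 Y78.3142 F1873
G01 X218.7789 Y84.8853 F1873
G01 X159.2152 Y98.4537 F1873
M5
G0 X50.0570 Y14.9743
M3 S186
G01 X296.2682 Y93.0254 F3476
G01 X276.4180 Y63.4265 F3476
G01 X197.4932 Y50.1408 F3476
G01 X50.0570 Y14.9743 F3476
M5
G0 X0.0000 Y0.0000

viewBox `0 0 390.6382 113.7017` with mm width/height → 1 unit = 1 mm. Flip: y_m = 113.7017 − y_svg.

**Shape 1** — `<path>` quadratic bezier, stroke `#000000` → score (S532, F1873). Control points (SVG): P0=(345.1655,27.5378), P1=(287.0601,49.3821), P2=(159.2152,15.2480); sampled at t=k/4. Machine vertices: (345.1655,86.1639) → (311.7541,78.7404) → (269.6252,78.3142) → (218.7789,84.8853) → (159.2152,98.4537). Open path.

**Shape 2** — `<path>` closed polygon, stroke `#ff8800` → engrave (S186, F3476). Machine vertices: (50.0570,14.9743) → (296.2682,93.0254) → (276.4180,63.4265) → (197.4932,50.1408) → (50.0570,14.9743). Closed: final G1 returns to the first vertex.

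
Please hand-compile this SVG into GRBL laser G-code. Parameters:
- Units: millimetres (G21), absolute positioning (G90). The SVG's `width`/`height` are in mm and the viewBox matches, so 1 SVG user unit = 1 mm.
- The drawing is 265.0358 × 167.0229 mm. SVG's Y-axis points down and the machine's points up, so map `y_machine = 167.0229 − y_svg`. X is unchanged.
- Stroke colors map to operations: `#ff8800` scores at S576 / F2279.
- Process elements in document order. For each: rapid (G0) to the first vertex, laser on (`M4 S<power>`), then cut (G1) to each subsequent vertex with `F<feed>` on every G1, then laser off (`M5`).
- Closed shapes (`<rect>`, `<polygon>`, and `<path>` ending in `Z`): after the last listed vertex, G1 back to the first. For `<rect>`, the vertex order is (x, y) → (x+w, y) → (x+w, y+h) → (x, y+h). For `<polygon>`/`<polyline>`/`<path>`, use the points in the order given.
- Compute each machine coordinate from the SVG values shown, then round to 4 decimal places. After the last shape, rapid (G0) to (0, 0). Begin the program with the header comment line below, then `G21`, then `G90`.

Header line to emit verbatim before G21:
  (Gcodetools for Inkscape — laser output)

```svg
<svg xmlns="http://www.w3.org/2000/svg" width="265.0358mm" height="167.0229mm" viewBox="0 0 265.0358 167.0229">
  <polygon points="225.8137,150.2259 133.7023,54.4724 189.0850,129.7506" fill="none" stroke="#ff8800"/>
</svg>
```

1 u = 1 mm; y_m = 167.0229 − y.

[1] `<polygon>` closed polygon, #ff8800→score S576 F2279: (225.8137,16.7970) → (133.7023,112.5505) → (189.0850,37.2723) → (225.8137,16.7970) (closed)

(Gcodetools for Inkscape — laser output)
G21
G90
G0 X225.8137 Y16.7970
M4 S576
G1 X133.7023 Y112.5505 F2279
G1 X189.0850 Y37.2723 F2279
G1 X225.8137 Y16.7970 F2279
M5
G0 X0.0000 Y0.0000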